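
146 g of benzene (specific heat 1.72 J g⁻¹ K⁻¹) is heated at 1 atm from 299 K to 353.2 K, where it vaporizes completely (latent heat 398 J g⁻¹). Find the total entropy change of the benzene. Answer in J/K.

Warming step: ΔS₁ = m c ln(T_tr/T_i) = 146 × 1.72 × ln(353.2/299) = 41.83 J/K.
Phase change: ΔS₂ = +mL/T_tr = 146 × 398 / 353.2 = 164.5 J/K.
ΔS_total = (41.83) + (164.5) = 206 J/K.

ΔS = 206 J/K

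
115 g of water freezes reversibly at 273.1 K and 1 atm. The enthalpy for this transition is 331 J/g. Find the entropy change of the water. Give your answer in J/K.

ΔS = -139 J/K

Heat released by the substance: Q = −mL = −115 × 331 = −38065 J.
At constant T, ΔS = Q_rev/T = −38065 / 273.1 = -139 J/K.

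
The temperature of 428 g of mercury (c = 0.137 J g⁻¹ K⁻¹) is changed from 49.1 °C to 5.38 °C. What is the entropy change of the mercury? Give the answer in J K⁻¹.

ΔS = -8.55 J/K

In kelvin: T₁ = 322.25 K, T₂ = 278.53 K. ΔS = ∫dQ_rev/T = m c ln(T₂/T₁) = 428 × 0.137 × ln(278.53/322.25) = -8.55 J/K.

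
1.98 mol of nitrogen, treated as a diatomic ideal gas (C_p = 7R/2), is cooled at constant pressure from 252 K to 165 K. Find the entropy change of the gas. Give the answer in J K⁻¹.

At constant pressure, ΔS = nC_p ln(T₂/T₁) with C_p = 7R/2 = 29.1 J mol⁻¹ K⁻¹.
ΔS = 1.98 × 29.1 × ln(165/252) = -24.4 J/K.

ΔS = -24.4 J/K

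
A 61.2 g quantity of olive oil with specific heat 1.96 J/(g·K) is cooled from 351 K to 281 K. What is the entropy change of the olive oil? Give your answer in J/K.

ΔS = -26.7 J/K

ΔS = ∫dQ_rev/T = m c ln(T₂/T₁) = 61.2 × 1.96 × ln(281/351) = -26.7 J/K.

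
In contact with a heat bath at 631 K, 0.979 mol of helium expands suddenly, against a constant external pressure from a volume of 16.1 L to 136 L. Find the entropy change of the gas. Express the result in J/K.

ΔS_gas = 17.4 J/K

Entropy is a state function, so ΔS_gas depends only on the end states.
For an isothermal ideal gas ΔS_gas = nR ln(V₂/V₁) = 0.979 × 8.314 × ln(136/16.1) = 17.4 J/K.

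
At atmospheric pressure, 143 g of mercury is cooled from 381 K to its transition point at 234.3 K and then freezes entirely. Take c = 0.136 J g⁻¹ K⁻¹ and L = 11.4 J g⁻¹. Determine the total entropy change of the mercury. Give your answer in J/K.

Cooling step: ΔS₁ = m c ln(T_tr/T_i) = 143 × 0.136 × ln(234.3/381) = -9.456 J/K.
Phase change: ΔS₂ = −mL/T_tr = −143 × 11.4 / 234.3 = -6.958 J/K.
ΔS_total = (-9.456) + (-6.958) = -16.4 J/K.

ΔS = -16.4 J/K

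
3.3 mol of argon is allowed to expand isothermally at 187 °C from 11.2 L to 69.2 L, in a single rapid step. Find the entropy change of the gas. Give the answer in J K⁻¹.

Entropy is a state function, so ΔS_gas depends only on the end states.
For an isothermal ideal gas ΔS_gas = nR ln(V₂/V₁) = 3.3 × 8.314 × ln(69.2/11.2) = 50 J/K.

ΔS_gas = 50 J/K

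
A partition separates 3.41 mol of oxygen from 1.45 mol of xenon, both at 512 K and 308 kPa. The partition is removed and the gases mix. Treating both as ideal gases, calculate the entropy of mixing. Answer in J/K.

Mole fractions: x_A = 3.41/4.86 = 0.702, x_B = 0.298.
ΔS_mix = −R(n_A ln x_A + n_B ln x_B) = −8.314 × (3.41 ln 0.702 + 1.45 ln 0.298) = 24.6 J/K.

ΔS_mix = 24.6 J/K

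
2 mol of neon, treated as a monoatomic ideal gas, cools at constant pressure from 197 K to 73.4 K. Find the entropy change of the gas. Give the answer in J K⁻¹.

At constant pressure, ΔS = nC_p ln(T₂/T₁) with C_p = 5R/2 = 20.79 J mol⁻¹ K⁻¹.
ΔS = 2 × 20.79 × ln(73.4/197) = -41 J/K.

ΔS = -41 J/K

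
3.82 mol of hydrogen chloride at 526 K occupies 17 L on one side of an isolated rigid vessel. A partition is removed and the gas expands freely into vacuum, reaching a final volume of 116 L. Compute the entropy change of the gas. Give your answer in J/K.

ΔS_gas = 61 J/K

No heat is exchanged and no work is done, so the ideal-gas temperature stays constant.
Entropy is a state function; using a reversible isothermal path, ΔS_gas = nR ln(V₂/V₁) = 3.82 × 8.314 × ln(116/17) = 61 J/K.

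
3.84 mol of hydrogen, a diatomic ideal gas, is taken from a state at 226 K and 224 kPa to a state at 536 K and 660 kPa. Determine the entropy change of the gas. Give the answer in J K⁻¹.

ΔS = 62 J/K

ΔS = nC_p ln(T₂/T₁) − nR ln(P₂/P₁), with C_p = 7R/2 = 29.1 J mol⁻¹ K⁻¹ for a diatomic ideal gas.
ΔS = 3.84 × [29.1 × ln(536/226) − 8.314 × ln(660/224)] = 62 J/K.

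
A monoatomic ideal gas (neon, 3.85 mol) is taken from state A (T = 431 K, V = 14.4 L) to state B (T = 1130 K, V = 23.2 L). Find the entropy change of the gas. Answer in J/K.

Entropy is a state function: ΔS = nC_V ln(T₂/T₁) + nR ln(V₂/V₁), with C_V = 3R/2 = 12.47 J mol⁻¹ K⁻¹ for a monoatomic ideal gas.
ΔS = 3.85 × [12.47 × ln(1130/431) + 8.314 × ln(23.2/14.4)] = 61.5 J/K.

ΔS = 61.5 J/K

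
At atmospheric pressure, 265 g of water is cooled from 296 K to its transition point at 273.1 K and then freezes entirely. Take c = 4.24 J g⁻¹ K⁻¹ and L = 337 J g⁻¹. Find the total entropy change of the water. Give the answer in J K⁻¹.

ΔS = -417 J/K

Cooling step: ΔS₁ = m c ln(T_tr/T_i) = 265 × 4.24 × ln(273.1/296) = -90.47 J/K.
Phase change: ΔS₂ = −mL/T_tr = −265 × 337 / 273.1 = -327 J/K.
ΔS_total = (-90.47) + (-327) = -417 J/K.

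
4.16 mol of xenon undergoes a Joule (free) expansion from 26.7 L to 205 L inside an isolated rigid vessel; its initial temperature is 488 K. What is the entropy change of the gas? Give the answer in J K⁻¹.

ΔS_gas = 70.5 J/K

For an ideal gas in free expansion Q = 0 and W = 0, so T is unchanged.
Entropy is a state function; using a reversible isothermal path, ΔS_gas = nR ln(V₂/V₁) = 4.16 × 8.314 × ln(205/26.7) = 70.5 J/K.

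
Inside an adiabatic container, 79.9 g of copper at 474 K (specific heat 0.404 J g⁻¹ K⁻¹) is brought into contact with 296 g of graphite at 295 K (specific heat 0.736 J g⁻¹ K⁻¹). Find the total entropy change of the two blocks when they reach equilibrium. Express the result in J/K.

ΔS_total = 3.55 J/K

Energy balance: T_f = (m₁c₁T₁ + m₂c₂T₂)/(m₁c₁ + m₂c₂) = 318.1 K.
ΔS₁ = m₁c₁ ln(T_f/T₁) = 32.2796 × ln(318.1/474) = -12.87 J/K.
ΔS₂ = m₂c₂ ln(T_f/T₂) = 217.856 × ln(318.1/295) = 16.42 J/K.
ΔS_total = -12.87 + 16.42 = 3.55 J/K.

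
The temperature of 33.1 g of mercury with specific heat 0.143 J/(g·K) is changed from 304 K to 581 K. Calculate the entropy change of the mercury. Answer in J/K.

ΔS = ∫dQ_rev/T = m c ln(T₂/T₁) = 33.1 × 0.143 × ln(581/304) = 3.07 J/K.

ΔS = 3.07 J/K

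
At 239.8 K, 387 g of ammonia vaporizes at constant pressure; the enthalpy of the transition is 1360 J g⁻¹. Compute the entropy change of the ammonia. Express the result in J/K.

ΔS = 2190 J/K

Heat absorbed by the substance: Q = mL = 387 × 1360 = 526320 J.
At constant T, ΔS = Q_rev/T = 526320 / 239.8 = 2190 J/K.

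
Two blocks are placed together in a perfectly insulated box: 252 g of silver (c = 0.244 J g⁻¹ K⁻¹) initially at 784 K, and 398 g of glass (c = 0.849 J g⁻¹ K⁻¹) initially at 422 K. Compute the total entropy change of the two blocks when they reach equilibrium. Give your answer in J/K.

Energy balance: T_f = (m₁c₁T₁ + m₂c₂T₂)/(m₁c₁ + m₂c₂) = 477.73 K.
ΔS₁ = m₁c₁ ln(T_f/T₁) = 61.488 × ln(477.73/784) = -30.459 J/K.
ΔS₂ = m₂c₂ ln(T_f/T₂) = 337.902 × ln(477.73/422) = 41.915 J/K.
ΔS_total = -30.459 + 41.915 = 11.5 J/K.

ΔS_total = 11.5 J/K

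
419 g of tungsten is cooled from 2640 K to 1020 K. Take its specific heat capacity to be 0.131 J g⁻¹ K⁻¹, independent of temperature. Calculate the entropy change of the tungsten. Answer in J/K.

ΔS = -52.2 J/K

ΔS = ∫dQ_rev/T = m c ln(T₂/T₁) = 419 × 0.131 × ln(1020/2640) = -52.2 J/K.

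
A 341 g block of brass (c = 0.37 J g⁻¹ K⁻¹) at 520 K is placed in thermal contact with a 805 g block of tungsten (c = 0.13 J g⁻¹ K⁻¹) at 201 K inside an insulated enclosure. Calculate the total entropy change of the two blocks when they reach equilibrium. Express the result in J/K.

ΔS_total = 24.2 J/K

Energy balance: T_f = (m₁c₁T₁ + m₂c₂T₂)/(m₁c₁ + m₂c₂) = 375.37 K.
ΔS₁ = m₁c₁ ln(T_f/T₁) = 126.17 × ln(375.37/520) = -41.121 J/K.
ΔS₂ = m₂c₂ ln(T_f/T₂) = 104.65 × ln(375.37/201) = 65.365 J/K.
ΔS_total = -41.121 + 65.365 = 24.2 J/K.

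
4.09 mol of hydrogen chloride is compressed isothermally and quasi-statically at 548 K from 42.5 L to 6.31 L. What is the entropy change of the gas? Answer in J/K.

ΔS_gas = -64.9 J/K

For an isothermal ideal gas ΔS_gas = nR ln(V₂/V₁) = 4.09 × 8.314 × ln(6.31/42.5) = -64.9 J/K.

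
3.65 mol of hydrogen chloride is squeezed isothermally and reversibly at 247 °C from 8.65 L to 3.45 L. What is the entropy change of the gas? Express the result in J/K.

For an isothermal ideal gas ΔS_gas = nR ln(V₂/V₁) = 3.65 × 8.314 × ln(3.45/8.65) = -27.9 J/K.

ΔS_gas = -27.9 J/K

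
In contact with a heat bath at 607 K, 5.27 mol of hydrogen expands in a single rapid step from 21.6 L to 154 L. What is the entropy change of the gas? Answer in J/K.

ΔS_gas = 86.1 J/K

Entropy is a state function, so ΔS_gas depends only on the end states.
For an isothermal ideal gas ΔS_gas = nR ln(V₂/V₁) = 5.27 × 8.314 × ln(154/21.6) = 86.1 J/K.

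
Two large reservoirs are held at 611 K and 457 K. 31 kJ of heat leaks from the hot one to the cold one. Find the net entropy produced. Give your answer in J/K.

ΔS_hot = −Q/T_H = −31000/611 = -50.74 J/K and ΔS_cold = +Q/T_C = 31000/457 = 67.83 J/K.
ΔS_total = -50.74 + 67.83 = 17.1 J/K, positive as the second law requires.

ΔS_total = 17.1 J/K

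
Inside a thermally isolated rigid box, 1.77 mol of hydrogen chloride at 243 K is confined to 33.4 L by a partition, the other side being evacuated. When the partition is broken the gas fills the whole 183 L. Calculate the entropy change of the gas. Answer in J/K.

ΔS_gas = 25 J/K

No heat is exchanged and no work is done, so the ideal-gas temperature stays constant.
Entropy is a state function; using a reversible isothermal path, ΔS_gas = nR ln(V₂/V₁) = 1.77 × 8.314 × ln(183/33.4) = 25 J/K.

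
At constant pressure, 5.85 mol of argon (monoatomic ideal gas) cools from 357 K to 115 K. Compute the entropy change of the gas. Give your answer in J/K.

At constant pressure, ΔS = nC_p ln(T₂/T₁) with C_p = 5R/2 = 20.79 J mol⁻¹ K⁻¹.
ΔS = 5.85 × 20.79 × ln(115/357) = -138 J/K.

ΔS = -138 J/K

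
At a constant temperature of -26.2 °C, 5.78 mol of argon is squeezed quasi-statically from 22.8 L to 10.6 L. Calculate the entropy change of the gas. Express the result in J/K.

For an isothermal ideal gas ΔS_gas = nR ln(V₂/V₁) = 5.78 × 8.314 × ln(10.6/22.8) = -36.8 J/K.

ΔS_gas = -36.8 J/K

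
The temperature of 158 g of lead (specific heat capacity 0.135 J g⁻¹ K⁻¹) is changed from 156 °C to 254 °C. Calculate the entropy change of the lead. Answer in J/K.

In kelvin: T₁ = 429.15 K, T₂ = 527.15 K. ΔS = ∫dQ_rev/T = m c ln(T₂/T₁) = 158 × 0.135 × ln(527.15/429.15) = 4.39 J/K.

ΔS = 4.39 J/K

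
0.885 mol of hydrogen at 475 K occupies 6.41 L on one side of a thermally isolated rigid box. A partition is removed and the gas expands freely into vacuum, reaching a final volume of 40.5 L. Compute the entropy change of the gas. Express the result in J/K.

ΔS_gas = 13.6 J/K

No heat is exchanged and no work is done, so the ideal-gas temperature stays constant.
Entropy is a state function; using a reversible isothermal path, ΔS_gas = nR ln(V₂/V₁) = 0.885 × 8.314 × ln(40.5/6.41) = 13.6 J/K.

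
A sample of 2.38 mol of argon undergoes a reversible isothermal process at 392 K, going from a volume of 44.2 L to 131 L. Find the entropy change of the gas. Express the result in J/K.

For an isothermal ideal gas ΔS_gas = nR ln(V₂/V₁) = 2.38 × 8.314 × ln(131/44.2) = 21.5 J/K.

ΔS_gas = 21.5 J/K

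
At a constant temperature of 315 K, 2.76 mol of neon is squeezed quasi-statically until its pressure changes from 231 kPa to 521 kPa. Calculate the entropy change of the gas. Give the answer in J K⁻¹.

ΔS_gas = -18.7 J/K

For an isothermal ideal gas ΔS_gas = nR ln(P₁/P₂) = 2.76 × 8.314 × ln(231/521) = -18.7 J/K.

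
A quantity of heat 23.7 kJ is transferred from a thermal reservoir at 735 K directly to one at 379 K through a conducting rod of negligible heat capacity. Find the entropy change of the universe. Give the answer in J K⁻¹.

ΔS_total = 30.3 J/K

ΔS_hot = −Q/T_H = −23700/735 = -32.24 J/K and ΔS_cold = +Q/T_C = 23700/379 = 62.53 J/K.
ΔS_total = -32.24 + 62.53 = 30.3 J/K, positive as the second law requires.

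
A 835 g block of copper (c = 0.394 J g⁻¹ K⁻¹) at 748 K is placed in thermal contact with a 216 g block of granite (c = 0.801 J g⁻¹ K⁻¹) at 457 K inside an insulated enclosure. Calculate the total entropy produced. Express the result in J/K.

ΔS_total = 13 J/K

Energy balance: T_f = (m₁c₁T₁ + m₂c₂T₂)/(m₁c₁ + m₂c₂) = 647.71 K.
ΔS₁ = m₁c₁ ln(T_f/T₁) = 328.99 × ln(647.71/748) = -47.36 J/K.
ΔS₂ = m₂c₂ ln(T_f/T₂) = 173.016 × ln(647.71/457) = 60.34 J/K.
ΔS_total = -47.36 + 60.34 = 13 J/K.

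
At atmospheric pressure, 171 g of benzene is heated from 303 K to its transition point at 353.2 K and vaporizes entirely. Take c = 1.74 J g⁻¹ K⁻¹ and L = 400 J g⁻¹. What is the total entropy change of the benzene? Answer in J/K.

ΔS = 239 J/K

Warming step: ΔS₁ = m c ln(T_tr/T_i) = 171 × 1.74 × ln(353.2/303) = 45.61 J/K.
Phase change: ΔS₂ = +mL/T_tr = 171 × 400 / 353.2 = 193.7 J/K.
ΔS_total = (45.61) + (193.7) = 239 J/K.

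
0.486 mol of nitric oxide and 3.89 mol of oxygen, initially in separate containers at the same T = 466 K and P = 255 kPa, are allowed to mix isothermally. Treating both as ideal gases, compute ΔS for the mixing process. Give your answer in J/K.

Mole fractions: x_A = 0.486/4.38 = 0.111, x_B = 0.889.
ΔS_mix = −R(n_A ln x_A + n_B ln x_B) = −8.314 × (0.486 ln 0.111 + 3.89 ln 0.889) = 12.7 J/K.

ΔS_mix = 12.7 J/K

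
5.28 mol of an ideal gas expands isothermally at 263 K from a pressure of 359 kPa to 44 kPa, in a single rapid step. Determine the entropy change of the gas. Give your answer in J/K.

Entropy is a state function, so ΔS_gas depends only on the end states.
For an isothermal ideal gas ΔS_gas = nR ln(P₁/P₂) = 5.28 × 8.314 × ln(359/44) = 92.1 J/K.

ΔS_gas = 92.1 J/K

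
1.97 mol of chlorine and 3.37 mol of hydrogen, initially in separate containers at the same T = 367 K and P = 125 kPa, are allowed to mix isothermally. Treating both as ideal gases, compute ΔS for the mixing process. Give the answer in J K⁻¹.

Mole fractions: x_A = 1.97/5.34 = 0.369, x_B = 0.631.
ΔS_mix = −R(n_A ln x_A + n_B ln x_B) = −8.314 × (1.97 ln 0.369 + 3.37 ln 0.631) = 29.2 J/K.

ΔS_mix = 29.2 J/K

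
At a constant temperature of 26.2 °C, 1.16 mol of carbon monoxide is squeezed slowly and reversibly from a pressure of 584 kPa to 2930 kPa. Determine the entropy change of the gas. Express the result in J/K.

ΔS_gas = -15.6 J/K

For an isothermal ideal gas ΔS_gas = nR ln(P₁/P₂) = 1.16 × 8.314 × ln(584/2930) = -15.6 J/K.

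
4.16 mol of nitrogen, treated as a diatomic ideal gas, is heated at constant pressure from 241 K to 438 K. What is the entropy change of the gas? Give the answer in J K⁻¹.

At constant pressure, ΔS = nC_p ln(T₂/T₁) with C_p = 7R/2 = 29.1 J mol⁻¹ K⁻¹.
ΔS = 4.16 × 29.1 × ln(438/241) = 72.3 J/K.

ΔS = 72.3 J/K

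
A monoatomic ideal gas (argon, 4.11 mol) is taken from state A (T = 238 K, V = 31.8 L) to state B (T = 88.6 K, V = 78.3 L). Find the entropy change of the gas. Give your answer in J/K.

Entropy is a state function: ΔS = nC_V ln(T₂/T₁) + nR ln(V₂/V₁), with C_V = 3R/2 = 12.47 J mol⁻¹ K⁻¹ for a monoatomic ideal gas.
ΔS = 4.11 × [12.47 × ln(88.6/238) + 8.314 × ln(78.3/31.8)] = -19.9 J/K.

ΔS = -19.9 J/K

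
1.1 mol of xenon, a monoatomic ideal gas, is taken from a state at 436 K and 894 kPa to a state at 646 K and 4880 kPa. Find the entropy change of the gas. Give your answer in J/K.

ΔS = nC_p ln(T₂/T₁) − nR ln(P₂/P₁), with C_p = 5R/2 = 20.79 J mol⁻¹ K⁻¹ for a monoatomic ideal gas.
ΔS = 1.1 × [20.79 × ln(646/436) − 8.314 × ln(4880/894)] = -6.53 J/K.

ΔS = -6.53 J/K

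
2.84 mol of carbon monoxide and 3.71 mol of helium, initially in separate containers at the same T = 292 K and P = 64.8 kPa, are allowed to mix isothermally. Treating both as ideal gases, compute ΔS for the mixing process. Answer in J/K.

Mole fractions: x_A = 2.84/6.55 = 0.434, x_B = 0.566.
ΔS_mix = −R(n_A ln x_A + n_B ln x_B) = −8.314 × (2.84 ln 0.434 + 3.71 ln 0.566) = 37.3 J/K.

ΔS_mix = 37.3 J/K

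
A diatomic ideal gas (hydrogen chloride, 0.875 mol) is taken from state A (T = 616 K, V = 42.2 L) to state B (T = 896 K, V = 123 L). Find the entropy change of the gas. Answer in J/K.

Entropy is a state function: ΔS = nC_V ln(T₂/T₁) + nR ln(V₂/V₁), with C_V = 5R/2 = 20.79 J mol⁻¹ K⁻¹ for a diatomic ideal gas.
ΔS = 0.875 × [20.79 × ln(896/616) + 8.314 × ln(123/42.2)] = 14.6 J/K.

ΔS = 14.6 J/K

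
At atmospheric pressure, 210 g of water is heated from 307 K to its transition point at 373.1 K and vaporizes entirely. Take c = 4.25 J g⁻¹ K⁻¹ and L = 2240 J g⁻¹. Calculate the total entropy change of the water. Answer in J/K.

ΔS = 1430 J/K

Warming step: ΔS₁ = m c ln(T_tr/T_i) = 210 × 4.25 × ln(373.1/307) = 174.04 J/K.
Phase change: ΔS₂ = +mL/T_tr = 210 × 2240 / 373.1 = 1260.8 J/K.
ΔS_total = (174.04) + (1260.8) = 1430 J/K.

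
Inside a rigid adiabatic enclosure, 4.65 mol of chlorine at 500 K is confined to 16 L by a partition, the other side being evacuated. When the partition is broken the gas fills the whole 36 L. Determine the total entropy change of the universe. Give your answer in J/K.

ΔS_universe = 31.4 J/K

For an ideal gas in free expansion Q = 0 and W = 0, so T is unchanged.
Entropy is a state function; using a reversible isothermal path, ΔS_gas = nR ln(V₂/V₁) = 4.65 × 8.314 × ln(36/16) = 31.4 J/K.
The insulated surroundings exchange no heat, so ΔS_surr = 0 and ΔS_universe = ΔS_gas.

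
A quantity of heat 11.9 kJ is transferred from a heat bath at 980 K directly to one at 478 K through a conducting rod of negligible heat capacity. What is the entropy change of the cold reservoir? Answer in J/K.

The cold reservoir gains heat Q, so ΔS_cold = +Q/T_C = 11900/478 = 24.9 J/K.

ΔS_cold = 24.9 J/K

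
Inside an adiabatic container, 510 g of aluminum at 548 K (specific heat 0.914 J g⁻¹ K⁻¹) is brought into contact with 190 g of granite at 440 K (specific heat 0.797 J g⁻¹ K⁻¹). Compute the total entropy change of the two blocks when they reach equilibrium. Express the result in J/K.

ΔS_total = 2.65 J/K

Energy balance: T_f = (m₁c₁T₁ + m₂c₂T₂)/(m₁c₁ + m₂c₂) = 521.52 K.
ΔS₁ = m₁c₁ ln(T_f/T₁) = 466.14 × ln(521.52/548) = -23.09 J/K.
ΔS₂ = m₂c₂ ln(T_f/T₂) = 151.43 × ln(521.52/440) = 25.74 J/K.
ΔS_total = -23.09 + 25.74 = 2.65 J/K.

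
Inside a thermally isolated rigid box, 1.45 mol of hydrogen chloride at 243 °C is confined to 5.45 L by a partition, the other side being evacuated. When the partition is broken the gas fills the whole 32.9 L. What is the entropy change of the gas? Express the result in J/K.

For an ideal gas in free expansion Q = 0 and W = 0, so T is unchanged.
Entropy is a state function; using a reversible isothermal path, ΔS_gas = nR ln(V₂/V₁) = 1.45 × 8.314 × ln(32.9/5.45) = 21.7 J/K.

ΔS_gas = 21.7 J/K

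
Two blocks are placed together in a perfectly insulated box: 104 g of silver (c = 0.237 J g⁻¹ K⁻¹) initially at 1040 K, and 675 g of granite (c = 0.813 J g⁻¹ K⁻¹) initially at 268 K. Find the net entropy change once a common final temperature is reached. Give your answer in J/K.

ΔS_total = 33.5 J/K

Energy balance: T_f = (m₁c₁T₁ + m₂c₂T₂)/(m₁c₁ + m₂c₂) = 301.18 K.
ΔS₁ = m₁c₁ ln(T_f/T₁) = 24.648 × ln(301.18/1040) = -30.55 J/K.
ΔS₂ = m₂c₂ ln(T_f/T₂) = 548.775 × ln(301.18/268) = 64.06 J/K.
ΔS_total = -30.55 + 64.06 = 33.5 J/K.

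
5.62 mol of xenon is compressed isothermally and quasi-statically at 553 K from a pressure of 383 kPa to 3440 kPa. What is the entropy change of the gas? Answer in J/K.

For an isothermal ideal gas ΔS_gas = nR ln(P₁/P₂) = 5.62 × 8.314 × ln(383/3440) = -103 J/K.

ΔS_gas = -103 J/K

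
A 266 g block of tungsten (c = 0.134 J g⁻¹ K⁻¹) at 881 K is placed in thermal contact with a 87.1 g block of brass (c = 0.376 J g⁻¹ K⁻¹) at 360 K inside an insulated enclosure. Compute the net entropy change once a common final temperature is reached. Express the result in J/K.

ΔS_total = 6.54 J/K

Energy balance: T_f = (m₁c₁T₁ + m₂c₂T₂)/(m₁c₁ + m₂c₂) = 631.52 K.
ΔS₁ = m₁c₁ ln(T_f/T₁) = 35.644 × ln(631.52/881) = -11.87 J/K.
ΔS₂ = m₂c₂ ln(T_f/T₂) = 32.7496 × ln(631.52/360) = 18.41 J/K.
ΔS_total = -11.87 + 18.41 = 6.54 J/K.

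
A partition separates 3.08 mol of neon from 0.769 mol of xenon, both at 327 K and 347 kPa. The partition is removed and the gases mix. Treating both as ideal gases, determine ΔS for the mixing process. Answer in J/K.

Mole fractions: x_A = 3.08/3.85 = 0.8, x_B = 0.2.
ΔS_mix = −R(n_A ln x_A + n_B ln x_B) = −8.314 × (3.08 ln 0.8 + 0.769 ln 0.2) = 16 J/K.

ΔS_mix = 16 J/K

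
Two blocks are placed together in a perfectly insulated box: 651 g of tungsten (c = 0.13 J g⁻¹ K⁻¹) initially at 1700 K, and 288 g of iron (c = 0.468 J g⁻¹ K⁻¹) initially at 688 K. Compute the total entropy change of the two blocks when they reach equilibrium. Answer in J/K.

ΔS_total = 22 J/K

Energy balance: T_f = (m₁c₁T₁ + m₂c₂T₂)/(m₁c₁ + m₂c₂) = 1078.3 K.
ΔS₁ = m₁c₁ ln(T_f/T₁) = 84.63 × ln(1078.3/1700) = -38.52 J/K.
ΔS₂ = m₂c₂ ln(T_f/T₂) = 134.784 × ln(1078.3/688) = 60.57 J/K.
ΔS_total = -38.52 + 60.57 = 22 J/K.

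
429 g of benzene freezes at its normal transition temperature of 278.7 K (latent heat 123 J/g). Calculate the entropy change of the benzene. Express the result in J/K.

ΔS = -189 J/K

Heat released by the substance: Q = −mL = −429 × 123 = −52767 J.
At constant T, ΔS = Q_rev/T = −52767 / 278.7 = -189 J/K.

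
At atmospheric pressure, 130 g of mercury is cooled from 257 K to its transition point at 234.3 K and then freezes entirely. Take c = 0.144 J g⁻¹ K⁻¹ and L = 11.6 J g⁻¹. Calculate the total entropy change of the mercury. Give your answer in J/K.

ΔS = -8.17 J/K

Cooling step: ΔS₁ = m c ln(T_tr/T_i) = 130 × 0.144 × ln(234.3/257) = -1.731 J/K.
Phase change: ΔS₂ = −mL/T_tr = −130 × 11.6 / 234.3 = -6.436 J/K.
ΔS_total = (-1.731) + (-6.436) = -8.17 J/K.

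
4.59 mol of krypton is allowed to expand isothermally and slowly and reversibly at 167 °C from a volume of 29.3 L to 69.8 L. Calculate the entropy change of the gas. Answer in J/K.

For an isothermal ideal gas ΔS_gas = nR ln(V₂/V₁) = 4.59 × 8.314 × ln(69.8/29.3) = 33.1 J/K.

ΔS_gas = 33.1 J/K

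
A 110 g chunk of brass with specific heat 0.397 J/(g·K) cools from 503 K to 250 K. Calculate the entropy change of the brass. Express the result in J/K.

ΔS = -30.5 J/K

ΔS = ∫dQ_rev/T = m c ln(T₂/T₁) = 110 × 0.397 × ln(250/503) = -30.5 J/K.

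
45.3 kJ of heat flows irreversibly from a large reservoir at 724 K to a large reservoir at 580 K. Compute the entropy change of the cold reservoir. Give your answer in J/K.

ΔS_cold = 78.1 J/K

The cold reservoir gains heat Q, so ΔS_cold = +Q/T_C = 45300/580 = 78.1 J/K.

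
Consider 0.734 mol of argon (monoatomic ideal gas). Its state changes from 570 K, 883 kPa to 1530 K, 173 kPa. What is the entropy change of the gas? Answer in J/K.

ΔS = 25 J/K

ΔS = nC_p ln(T₂/T₁) − nR ln(P₂/P₁), with C_p = 5R/2 = 20.79 J mol⁻¹ K⁻¹ for a monoatomic ideal gas.
ΔS = 0.734 × [20.79 × ln(1530/570) − 8.314 × ln(173/883)] = 25 J/K.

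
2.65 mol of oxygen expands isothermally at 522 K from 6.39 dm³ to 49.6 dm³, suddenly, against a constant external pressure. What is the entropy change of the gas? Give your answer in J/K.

ΔS_gas = 45.1 J/K

Entropy is a state function, so ΔS_gas depends only on the end states.
For an isothermal ideal gas ΔS_gas = nR ln(V₂/V₁) = 2.65 × 8.314 × ln(49.6/6.39) = 45.1 J/K.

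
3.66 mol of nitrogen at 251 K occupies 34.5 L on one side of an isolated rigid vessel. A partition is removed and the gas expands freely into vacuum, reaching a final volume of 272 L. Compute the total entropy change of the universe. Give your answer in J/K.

No heat is exchanged and no work is done, so the ideal-gas temperature stays constant.
Entropy is a state function; using a reversible isothermal path, ΔS_gas = nR ln(V₂/V₁) = 3.66 × 8.314 × ln(272/34.5) = 62.8 J/K.
The insulated surroundings exchange no heat, so ΔS_surr = 0 and ΔS_universe = ΔS_gas.

ΔS_universe = 62.8 J/K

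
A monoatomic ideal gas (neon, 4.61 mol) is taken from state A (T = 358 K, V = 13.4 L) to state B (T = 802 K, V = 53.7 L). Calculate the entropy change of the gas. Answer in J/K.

ΔS = 99.6 J/K

Entropy is a state function: ΔS = nC_V ln(T₂/T₁) + nR ln(V₂/V₁), with C_V = 3R/2 = 12.47 J mol⁻¹ K⁻¹ for a monoatomic ideal gas.
ΔS = 4.61 × [12.47 × ln(802/358) + 8.314 × ln(53.7/13.4)] = 99.6 J/K.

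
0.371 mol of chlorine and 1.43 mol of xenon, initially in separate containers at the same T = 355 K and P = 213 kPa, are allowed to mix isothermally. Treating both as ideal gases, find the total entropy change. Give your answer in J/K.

ΔS_mix = 7.62 J/K

Mole fractions: x_A = 0.371/1.8 = 0.206, x_B = 0.794.
ΔS_mix = −R(n_A ln x_A + n_B ln x_B) = −8.314 × (0.371 ln 0.206 + 1.43 ln 0.794) = 7.62 J/K.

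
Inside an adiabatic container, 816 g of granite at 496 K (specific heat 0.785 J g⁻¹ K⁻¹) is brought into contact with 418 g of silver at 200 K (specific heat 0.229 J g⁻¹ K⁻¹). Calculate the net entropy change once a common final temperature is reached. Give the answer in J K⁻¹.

Energy balance: T_f = (m₁c₁T₁ + m₂c₂T₂)/(m₁c₁ + m₂c₂) = 457.52 K.
ΔS₁ = m₁c₁ ln(T_f/T₁) = 640.56 × ln(457.52/496) = -51.73 J/K.
ΔS₂ = m₂c₂ ln(T_f/T₂) = 95.722 × ln(457.52/200) = 79.21 J/K.
ΔS_total = -51.73 + 79.21 = 27.5 J/K.

ΔS_total = 27.5 J/K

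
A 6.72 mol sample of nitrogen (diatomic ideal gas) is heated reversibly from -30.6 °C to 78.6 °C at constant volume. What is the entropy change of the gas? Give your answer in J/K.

ΔS = 51.9 J/K

In kelvin: T₁ = 242.55 K, T₂ = 351.75 K. At constant volume, ΔS = nC_V ln(T₂/T₁) with C_V = 5R/2 = 20.79 J mol⁻¹ K⁻¹.
ΔS = 6.72 × 20.79 × ln(351.75/242.55) = 51.9 J/K.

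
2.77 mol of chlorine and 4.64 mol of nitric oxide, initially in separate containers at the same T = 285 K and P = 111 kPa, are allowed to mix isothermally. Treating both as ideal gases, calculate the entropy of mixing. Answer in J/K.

Mole fractions: x_A = 2.77/7.41 = 0.374, x_B = 0.626.
ΔS_mix = −R(n_A ln x_A + n_B ln x_B) = −8.314 × (2.77 ln 0.374 + 4.64 ln 0.626) = 40.7 J/K.

ΔS_mix = 40.7 J/K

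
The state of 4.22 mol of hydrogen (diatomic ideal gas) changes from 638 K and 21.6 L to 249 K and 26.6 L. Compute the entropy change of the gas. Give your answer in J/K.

Entropy is a state function: ΔS = nC_V ln(T₂/T₁) + nR ln(V₂/V₁), with C_V = 5R/2 = 20.79 J mol⁻¹ K⁻¹ for a diatomic ideal gas.
ΔS = 4.22 × [20.79 × ln(249/638) + 8.314 × ln(26.6/21.6)] = -75.2 J/K.

ΔS = -75.2 J/K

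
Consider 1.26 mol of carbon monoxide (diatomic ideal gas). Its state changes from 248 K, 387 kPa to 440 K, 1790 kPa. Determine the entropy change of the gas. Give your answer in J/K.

ΔS = nC_p ln(T₂/T₁) − nR ln(P₂/P₁), with C_p = 7R/2 = 29.1 J mol⁻¹ K⁻¹ for a diatomic ideal gas.
ΔS = 1.26 × [29.1 × ln(440/248) − 8.314 × ln(1790/387)] = 4.98 J/K.

ΔS = 4.98 J/K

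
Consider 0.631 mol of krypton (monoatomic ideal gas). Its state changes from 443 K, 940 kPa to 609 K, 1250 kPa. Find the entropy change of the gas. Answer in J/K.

ΔS = 2.68 J/K

ΔS = nC_p ln(T₂/T₁) − nR ln(P₂/P₁), with C_p = 5R/2 = 20.79 J mol⁻¹ K⁻¹ for a monoatomic ideal gas.
ΔS = 0.631 × [20.79 × ln(609/443) − 8.314 × ln(1250/940)] = 2.68 J/K.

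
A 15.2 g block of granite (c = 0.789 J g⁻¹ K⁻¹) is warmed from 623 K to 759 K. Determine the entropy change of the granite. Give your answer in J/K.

ΔS = 2.37 J/K

ΔS = ∫dQ_rev/T = m c ln(T₂/T₁) = 15.2 × 0.789 × ln(759/623) = 2.37 J/K.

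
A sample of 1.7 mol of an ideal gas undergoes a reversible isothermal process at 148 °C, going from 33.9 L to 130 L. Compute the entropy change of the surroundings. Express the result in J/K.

ΔS_surr = -19 J/K

For an isothermal ideal gas ΔS_gas = nR ln(V₂/V₁) = 1.7 × 8.314 × ln(130/33.9) = 19 J/K.
The process is reversible, so ΔS_surr = −ΔS_gas = -19 J/K and ΔS_universe = 0.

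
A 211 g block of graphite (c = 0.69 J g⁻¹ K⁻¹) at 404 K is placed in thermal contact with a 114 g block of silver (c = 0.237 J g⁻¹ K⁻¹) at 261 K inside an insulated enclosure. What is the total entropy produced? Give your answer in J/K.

ΔS_total = 1.97 J/K

Energy balance: T_f = (m₁c₁T₁ + m₂c₂T₂)/(m₁c₁ + m₂c₂) = 381.62 K.
ΔS₁ = m₁c₁ ln(T_f/T₁) = 145.59 × ln(381.62/404) = -8.2984 J/K.
ΔS₂ = m₂c₂ ln(T_f/T₂) = 27.018 × ln(381.62/261) = 10.264 J/K.
ΔS_total = -8.2984 + 10.264 = 1.97 J/K.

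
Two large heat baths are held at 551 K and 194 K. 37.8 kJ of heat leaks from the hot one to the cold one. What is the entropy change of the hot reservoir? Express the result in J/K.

ΔS_hot = -68.6 J/K

The hot reservoir loses heat Q, so ΔS_hot = −Q/T_H = −37800/551 = -68.6 J/K.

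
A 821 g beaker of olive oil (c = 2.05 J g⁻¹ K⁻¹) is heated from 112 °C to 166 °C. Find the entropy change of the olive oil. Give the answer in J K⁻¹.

In kelvin: T₁ = 385.15 K, T₂ = 439.15 K. ΔS = ∫dQ_rev/T = m c ln(T₂/T₁) = 821 × 2.05 × ln(439.15/385.15) = 221 J/K.

ΔS = 221 J/K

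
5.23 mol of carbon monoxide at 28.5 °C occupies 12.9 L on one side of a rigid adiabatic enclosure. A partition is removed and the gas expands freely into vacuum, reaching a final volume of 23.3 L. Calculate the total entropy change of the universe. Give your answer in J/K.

ΔS_universe = 25.7 J/K

No heat is exchanged and no work is done, so the ideal-gas temperature stays constant.
Entropy is a state function; using a reversible isothermal path, ΔS_gas = nR ln(V₂/V₁) = 5.23 × 8.314 × ln(23.3/12.9) = 25.7 J/K.
The insulated surroundings exchange no heat, so ΔS_surr = 0 and ΔS_universe = ΔS_gas.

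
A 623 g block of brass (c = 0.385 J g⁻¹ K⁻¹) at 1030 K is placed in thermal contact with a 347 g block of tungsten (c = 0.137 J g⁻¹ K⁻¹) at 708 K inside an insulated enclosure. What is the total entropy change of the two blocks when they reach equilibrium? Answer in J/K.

ΔS_total = 2.56 J/K

Energy balance: T_f = (m₁c₁T₁ + m₂c₂T₂)/(m₁c₁ + m₂c₂) = 976.74 K.
ΔS₁ = m₁c₁ ln(T_f/T₁) = 239.855 × ln(976.74/1030) = -12.74 J/K.
ΔS₂ = m₂c₂ ln(T_f/T₂) = 47.539 × ln(976.74/708) = 15.3 J/K.
ΔS_total = -12.74 + 15.3 = 2.56 J/K.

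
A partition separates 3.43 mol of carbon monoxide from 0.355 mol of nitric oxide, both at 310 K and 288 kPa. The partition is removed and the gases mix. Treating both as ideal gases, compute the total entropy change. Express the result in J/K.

ΔS_mix = 9.79 J/K

Mole fractions: x_A = 3.43/3.79 = 0.906, x_B = 0.0938.
ΔS_mix = −R(n_A ln x_A + n_B ln x_B) = −8.314 × (3.43 ln 0.906 + 0.355 ln 0.0938) = 9.79 J/K.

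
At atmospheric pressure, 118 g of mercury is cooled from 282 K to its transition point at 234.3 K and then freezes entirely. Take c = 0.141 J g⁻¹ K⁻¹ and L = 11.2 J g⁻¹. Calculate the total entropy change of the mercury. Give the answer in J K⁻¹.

ΔS = -8.72 J/K

Cooling step: ΔS₁ = m c ln(T_tr/T_i) = 118 × 0.141 × ln(234.3/282) = -3.083 J/K.
Phase change: ΔS₂ = −mL/T_tr = −118 × 11.2 / 234.3 = -5.641 J/K.
ΔS_total = (-3.083) + (-5.641) = -8.72 J/K.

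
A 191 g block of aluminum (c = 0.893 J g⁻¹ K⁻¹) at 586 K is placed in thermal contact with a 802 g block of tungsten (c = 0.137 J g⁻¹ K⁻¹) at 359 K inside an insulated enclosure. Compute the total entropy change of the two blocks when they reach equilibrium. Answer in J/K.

ΔS_total = 7.68 J/K

Energy balance: T_f = (m₁c₁T₁ + m₂c₂T₂)/(m₁c₁ + m₂c₂) = 497.06 K.
ΔS₁ = m₁c₁ ln(T_f/T₁) = 170.563 × ln(497.06/586) = -28.075 J/K.
ΔS₂ = m₂c₂ ln(T_f/T₂) = 109.874 × ln(497.06/359) = 35.752 J/K.
ΔS_total = -28.075 + 35.752 = 7.68 J/K.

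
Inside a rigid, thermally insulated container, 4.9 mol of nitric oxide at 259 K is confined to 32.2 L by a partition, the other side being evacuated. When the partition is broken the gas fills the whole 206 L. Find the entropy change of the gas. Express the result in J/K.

ΔS_gas = 75.6 J/K

No heat is exchanged and no work is done, so the ideal-gas temperature stays constant.
Entropy is a state function; using a reversible isothermal path, ΔS_gas = nR ln(V₂/V₁) = 4.9 × 8.314 × ln(206/32.2) = 75.6 J/K.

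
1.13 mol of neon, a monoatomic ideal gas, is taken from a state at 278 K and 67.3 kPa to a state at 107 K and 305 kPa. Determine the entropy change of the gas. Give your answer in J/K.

ΔS = nC_p ln(T₂/T₁) − nR ln(P₂/P₁), with C_p = 5R/2 = 20.79 J mol⁻¹ K⁻¹ for a monoatomic ideal gas.
ΔS = 1.13 × [20.79 × ln(107/278) − 8.314 × ln(305/67.3)] = -36.6 J/K.

ΔS = -36.6 J/K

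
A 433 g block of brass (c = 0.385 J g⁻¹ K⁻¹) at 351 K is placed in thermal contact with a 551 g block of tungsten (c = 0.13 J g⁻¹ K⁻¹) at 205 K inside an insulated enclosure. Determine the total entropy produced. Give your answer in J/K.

ΔS_total = 6.69 J/K

Energy balance: T_f = (m₁c₁T₁ + m₂c₂T₂)/(m₁c₁ + m₂c₂) = 307.12 K.
ΔS₁ = m₁c₁ ln(T_f/T₁) = 166.705 × ln(307.12/351) = -22.263 J/K.
ΔS₂ = m₂c₂ ln(T_f/T₂) = 71.63 × ln(307.12/205) = 28.955 J/K.
ΔS_total = -22.263 + 28.955 = 6.69 J/K.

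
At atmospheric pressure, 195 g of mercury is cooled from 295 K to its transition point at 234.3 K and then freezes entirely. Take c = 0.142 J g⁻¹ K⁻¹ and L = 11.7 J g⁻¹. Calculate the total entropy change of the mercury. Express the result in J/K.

Cooling step: ΔS₁ = m c ln(T_tr/T_i) = 195 × 0.142 × ln(234.3/295) = -6.379 J/K.
Phase change: ΔS₂ = −mL/T_tr = −195 × 11.7 / 234.3 = -9.738 J/K.
ΔS_total = (-6.379) + (-9.738) = -16.1 J/K.

ΔS = -16.1 J/K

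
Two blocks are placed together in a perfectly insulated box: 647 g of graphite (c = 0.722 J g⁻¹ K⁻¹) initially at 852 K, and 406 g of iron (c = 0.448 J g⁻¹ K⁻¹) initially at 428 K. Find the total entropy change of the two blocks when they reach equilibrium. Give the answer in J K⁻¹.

Energy balance: T_f = (m₁c₁T₁ + m₂c₂T₂)/(m₁c₁ + m₂c₂) = 733.17 K.
ΔS₁ = m₁c₁ ln(T_f/T₁) = 467.134 × ln(733.17/852) = -70.16 J/K.
ΔS₂ = m₂c₂ ln(T_f/T₂) = 181.888 × ln(733.17/428) = 97.9 J/K.
ΔS_total = -70.16 + 97.9 = 27.7 J/K.

ΔS_total = 27.7 J/K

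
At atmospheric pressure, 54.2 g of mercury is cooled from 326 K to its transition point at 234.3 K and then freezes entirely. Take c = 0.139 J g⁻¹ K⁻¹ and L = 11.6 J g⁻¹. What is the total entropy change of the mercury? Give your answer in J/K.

Cooling step: ΔS₁ = m c ln(T_tr/T_i) = 54.2 × 0.139 × ln(234.3/326) = -2.488 J/K.
Phase change: ΔS₂ = −mL/T_tr = −54.2 × 11.6 / 234.3 = -2.683 J/K.
ΔS_total = (-2.488) + (-2.683) = -5.17 J/K.

ΔS = -5.17 J/K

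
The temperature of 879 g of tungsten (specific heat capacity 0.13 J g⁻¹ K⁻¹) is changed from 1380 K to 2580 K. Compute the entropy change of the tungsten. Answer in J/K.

ΔS = 71.5 J/K

ΔS = ∫dQ_rev/T = m c ln(T₂/T₁) = 879 × 0.13 × ln(2580/1380) = 71.5 J/K.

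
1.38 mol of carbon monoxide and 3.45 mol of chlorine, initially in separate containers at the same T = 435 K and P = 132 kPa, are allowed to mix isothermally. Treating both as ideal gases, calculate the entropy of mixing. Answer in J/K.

Mole fractions: x_A = 1.38/4.83 = 0.286, x_B = 0.714.
ΔS_mix = −R(n_A ln x_A + n_B ln x_B) = −8.314 × (1.38 ln 0.286 + 3.45 ln 0.714) = 24 J/K.

ΔS_mix = 24 J/K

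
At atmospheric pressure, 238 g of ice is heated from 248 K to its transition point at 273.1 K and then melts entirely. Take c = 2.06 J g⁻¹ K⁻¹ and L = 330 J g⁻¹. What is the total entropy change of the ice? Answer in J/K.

Warming step: ΔS₁ = m c ln(T_tr/T_i) = 238 × 2.06 × ln(273.1/248) = 47.27 J/K.
Phase change: ΔS₂ = +mL/T_tr = 238 × 330 / 273.1 = 287.6 J/K.
ΔS_total = (47.27) + (287.6) = 335 J/K.

ΔS = 335 J/K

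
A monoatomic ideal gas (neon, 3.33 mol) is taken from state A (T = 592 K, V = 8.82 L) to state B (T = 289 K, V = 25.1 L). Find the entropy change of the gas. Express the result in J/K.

ΔS = -0.824 J/K

Entropy is a state function: ΔS = nC_V ln(T₂/T₁) + nR ln(V₂/V₁), with C_V = 3R/2 = 12.47 J mol⁻¹ K⁻¹ for a monoatomic ideal gas.
ΔS = 3.33 × [12.47 × ln(289/592) + 8.314 × ln(25.1/8.82)] = -0.824 J/K.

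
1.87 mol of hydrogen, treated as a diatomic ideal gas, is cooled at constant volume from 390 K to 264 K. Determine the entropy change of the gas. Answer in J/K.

ΔS = -15.2 J/K

At constant volume, ΔS = nC_V ln(T₂/T₁) with C_V = 5R/2 = 20.79 J mol⁻¹ K⁻¹.
ΔS = 1.87 × 20.79 × ln(264/390) = -15.2 J/K.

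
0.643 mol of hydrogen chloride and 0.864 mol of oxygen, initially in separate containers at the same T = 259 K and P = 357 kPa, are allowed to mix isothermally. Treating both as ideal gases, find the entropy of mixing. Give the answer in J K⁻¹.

ΔS_mix = 8.55 J/K

Mole fractions: x_A = 0.643/1.51 = 0.427, x_B = 0.573.
ΔS_mix = −R(n_A ln x_A + n_B ln x_B) = −8.314 × (0.643 ln 0.427 + 0.864 ln 0.573) = 8.55 J/K.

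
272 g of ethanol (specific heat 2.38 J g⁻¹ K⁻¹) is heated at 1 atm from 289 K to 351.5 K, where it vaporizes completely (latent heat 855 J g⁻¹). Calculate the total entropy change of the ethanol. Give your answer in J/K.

Warming step: ΔS₁ = m c ln(T_tr/T_i) = 272 × 2.38 × ln(351.5/289) = 126.7 J/K.
Phase change: ΔS₂ = +mL/T_tr = 272 × 855 / 351.5 = 661.6 J/K.
ΔS_total = (126.7) + (661.6) = 788 J/K.

ΔS = 788 J/K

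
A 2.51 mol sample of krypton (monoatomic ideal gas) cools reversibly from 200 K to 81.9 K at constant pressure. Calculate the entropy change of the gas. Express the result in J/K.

At constant pressure, ΔS = nC_p ln(T₂/T₁) with C_p = 5R/2 = 20.79 J mol⁻¹ K⁻¹.
ΔS = 2.51 × 20.79 × ln(81.9/200) = -46.6 J/K.

ΔS = -46.6 J/K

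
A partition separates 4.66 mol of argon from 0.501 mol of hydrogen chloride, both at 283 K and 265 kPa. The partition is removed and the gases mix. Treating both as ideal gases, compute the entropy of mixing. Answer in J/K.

Mole fractions: x_A = 4.66/5.16 = 0.903, x_B = 0.0971.
ΔS_mix = −R(n_A ln x_A + n_B ln x_B) = −8.314 × (4.66 ln 0.903 + 0.501 ln 0.0971) = 13.7 J/K.

ΔS_mix = 13.7 J/K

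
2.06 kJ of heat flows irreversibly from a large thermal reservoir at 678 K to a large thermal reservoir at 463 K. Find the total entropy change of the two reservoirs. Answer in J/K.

ΔS_total = 1.41 J/K

ΔS_hot = −Q/T_H = −2060/678 = -3.038 J/K and ΔS_cold = +Q/T_C = 2060/463 = 4.449 J/K.
ΔS_total = -3.038 + 4.449 = 1.41 J/K, positive as the second law requires.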